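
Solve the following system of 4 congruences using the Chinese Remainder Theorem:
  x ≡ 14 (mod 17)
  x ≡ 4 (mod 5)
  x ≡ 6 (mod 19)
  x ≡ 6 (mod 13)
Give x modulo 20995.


Product of moduli M = 17 · 5 · 19 · 13 = 20995.
Merge one congruence at a time:
  Start: x ≡ 14 (mod 17).
  Combine with x ≡ 4 (mod 5); new modulus lcm = 85.
    Write x = 14 + 17·t and substitute into x ≡ 4 (mod 5): 17·t ≡ 4 − 14 = -10 (mod 5).
    Reduce coefficients mod 5: 2·t ≡ 0 (mod 5).
    The inverse of 2 mod 5 is 3 (since 2·3 = 6 = 1·5 + 1), so t ≡ 3·0 = 0 ≡ 0 (mod 5).
    Then x = 14 + 17·0 = 14, valid modulo lcm(17, 5) = 85: x ≡ 14 (mod 85).
  Combine with x ≡ 6 (mod 19); new modulus lcm = 1615.
    Write x = 14 + 85·t and substitute into x ≡ 6 (mod 19): 85·t ≡ 6 − 14 = -8 (mod 19).
    Reduce coefficients mod 19: 9·t ≡ 11 (mod 19).
    The inverse of 9 mod 19 is 17 (since 9·17 = 153 = 8·19 + 1), so t ≡ 17·11 = 187 ≡ 16 (mod 19).
    Then x = 14 + 85·16 = 1374, valid modulo lcm(85, 19) = 1615: x ≡ 1374 (mod 1615).
  Combine with x ≡ 6 (mod 13); new modulus lcm = 20995.
    Write x = 1374 + 1615·t and substitute into x ≡ 6 (mod 13): 1615·t ≡ 6 − 1374 = -1368 (mod 13).
    Reduce coefficients mod 13: 3·t ≡ 10 (mod 13).
    The inverse of 3 mod 13 is 9 (since 3·9 = 27 = 2·13 + 1), so t ≡ 9·10 = 90 ≡ 12 (mod 13).
    Then x = 1374 + 1615·12 = 20754, valid modulo lcm(1615, 13) = 20995: x ≡ 20754 (mod 20995).
Verify against each original: 20754 mod 17 = 14, 20754 mod 5 = 4, 20754 mod 19 = 6, 20754 mod 13 = 6.

x ≡ 20754 (mod 20995).


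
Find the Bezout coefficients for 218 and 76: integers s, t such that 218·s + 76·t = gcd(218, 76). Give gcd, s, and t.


Euclidean algorithm on (218, 76) — divide until remainder is 0:
  218 = 2 · 76 + 66
  76 = 1 · 66 + 10
  66 = 6 · 10 + 6
  10 = 1 · 6 + 4
  6 = 1 · 4 + 2
  4 = 2 · 2 + 0
gcd(218, 76) = 2.
Track Bezout coefficients alongside the remainders: start with r₀ = 218 = a·1 + b·0 (s = 1, t = 0) and r₁ = 76 = a·0 + b·1 (s = 0, t = 1); each new remainder r_{k+1} = r_{k-1} − q_k·r_k inherits s_{k+1} = s_{k-1} − q_k·s_k, t_{k+1} = t_{k-1} − q_k·t_k, so r_k = a·s_k + b·t_k at every step:
  q = 2: r = 66, s = 1 − 2·0 = 1, t = 0 − 2·1 = -2  (check: 218·1 + 76·(-2) = 66)
  q = 1: r = 10, s = 0 − 1·1 = -1, t = 1 − 1·(-2) = 3  (check: 218·(-1) + 76·3 = 10)
  q = 6: r = 6, s = 1 − 6·(-1) = 7, t = -2 − 6·3 = -20  (check: 218·7 + 76·(-20) = 6)
  q = 1: r = 4, s = -1 − 1·7 = -8, t = 3 − 1·(-20) = 23  (check: 218·(-8) + 76·23 = 4)
  q = 1: r = 2, s = 7 − 1·(-8) = 15, t = -20 − 1·23 = -43  (check: 218·15 + 76·(-43) = 2)
The row with r = 2 (the gcd) gives the Bezout coefficients s = 15, t = -43.
Result: 218 · (15) + 76 · (-43) = 2.

gcd(218, 76) = 2; s = 15, t = -43 (check: 218·15 + 76·(-43) = 2).


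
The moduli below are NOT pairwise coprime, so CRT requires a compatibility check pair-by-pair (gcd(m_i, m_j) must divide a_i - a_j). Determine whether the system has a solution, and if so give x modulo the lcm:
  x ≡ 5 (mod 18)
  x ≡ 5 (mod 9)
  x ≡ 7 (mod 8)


Moduli 18, 9, 8 are not pairwise coprime, so CRT works modulo lcm(m_i) when all pairwise compatibility conditions hold.
Pairwise compatibility: gcd(m_i, m_j) must divide a_i - a_j for every pair.
Merge one congruence at a time:
  Start: x ≡ 5 (mod 18).
  Combine with x ≡ 5 (mod 9): gcd(18, 9) = 9; 5 - 5 = 0, which IS divisible by 9, so compatible.
    Write x = 5 + 18·t and substitute into x ≡ 5 (mod 9): 18·t ≡ 5 − 5 = 0 (mod 9).
    Divide the congruence (and modulus) by g = 9: 2·t ≡ 0 (mod 1).
    Modulo 1 every t works; take t = 0.
    Then x = 5 + 18·0 = 5, valid modulo lcm(18, 9) = 18: x ≡ 5 (mod 18).
  Combine with x ≡ 7 (mod 8): gcd(18, 8) = 2; 7 - 5 = 2, which IS divisible by 2, so compatible.
    Write x = 5 + 18·t and substitute into x ≡ 7 (mod 8): 18·t ≡ 7 − 5 = 2 (mod 8).
    Divide the congruence (and modulus) by g = 2: 9·t ≡ 1 (mod 4).
    Reduce coefficients mod 4: 1·t ≡ 1 (mod 4).
    So t ≡ 1 (mod 4).
    Then x = 5 + 18·1 = 23, valid modulo lcm(18, 8) = 72: x ≡ 23 (mod 72).
Verify: 23 mod 18 = 5, 23 mod 9 = 5, 23 mod 8 = 7.

x ≡ 23 (mod 72).


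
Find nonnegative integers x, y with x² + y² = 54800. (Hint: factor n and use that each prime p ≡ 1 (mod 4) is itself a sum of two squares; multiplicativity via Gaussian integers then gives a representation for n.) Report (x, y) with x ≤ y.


Step 1: Factor n = 54800 = 2^4 · 5^2 · 137.
Step 2: Check the mod-4 condition on each prime factor: 2 = 2 (special); 5 ≡ 1 (mod 4), exponent 2; 137 ≡ 1 (mod 4), exponent 1.
All primes ≡ 3 (mod 4) appear to even exponent (or don't appear), so by the two-squares theorem n IS expressible as a sum of two squares.
Step 3: Build a representation. Group n = k² · m with k = 4 and m = 5 · 5 · 137 = 3425 (a product of primes ≡ 1 (mod 4)); a representation of m scales to one of n via (k·x)² + (k·y)² = k²(x² + y²). Each prime p ≡ 1 (mod 4) is itself a sum of two squares; find a² by testing p − a² for a perfect square:
  5: 5 − 1² = 4 = 2² ⇒ 5 = 1² + 2².
  137: 137 − 1² = 136, 137 − 2² = 133, 137 − 3² = 128, 137 − 4² = 121 = 11² ⇒ 137 = 4² + 11².
  Combine using the Brahmagupta–Fibonacci identity (a² + b²)(c² + d²) = (ac − bd)² + (ad + bc)² = (ac + bd)² + (ad − bc)²:
  5 · 5 = 25: from (1² + 2²)(1² + 2²), take (1·1 − 2·2, 1·2 + 2·1) = (1 − 4, 2 + 2) = (-3, 4); dropping signs (only squares matter) gives (3, 4); check 3² + 4² = 9 + 16 = 25 ✓.
  25 · 137 = 3425: from (3² + 4²)(4² + 11²), take (3·4 − 4·11, 3·11 + 4·4) = (12 − 44, 33 + 16) = (-32, 49); dropping signs (only squares matter) gives (32, 49); check 32² + 49² = 1024 + 2401 = 3425 ✓.
  Scale by k = 4: (4·32, 4·49) = (128, 196).
Step 4: Order so x ≤ y and verify: 128² + 196² = 16384 + 38416 = 54800 = n. ✓

n = 54800 = 128² + 196² (one valid representation with x ≤ y).


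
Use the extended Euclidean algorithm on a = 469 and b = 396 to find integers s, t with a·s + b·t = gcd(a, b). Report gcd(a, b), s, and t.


Euclidean algorithm on (469, 396) — divide until remainder is 0:
  469 = 1 · 396 + 73
  396 = 5 · 73 + 31
  73 = 2 · 31 + 11
  31 = 2 · 11 + 9
  11 = 1 · 9 + 2
  9 = 4 · 2 + 1
  2 = 2 · 1 + 0
gcd(469, 396) = 1.
Track Bezout coefficients alongside the remainders: start with r₀ = 469 = a·1 + b·0 (s = 1, t = 0) and r₁ = 396 = a·0 + b·1 (s = 0, t = 1); each new remainder r_{k+1} = r_{k-1} − q_k·r_k inherits s_{k+1} = s_{k-1} − q_k·s_k, t_{k+1} = t_{k-1} − q_k·t_k, so r_k = a·s_k + b·t_k at every step:
  q = 1: r = 73, s = 1 − 1·0 = 1, t = 0 − 1·1 = -1  (check: 469·1 + 396·(-1) = 73)
  q = 5: r = 31, s = 0 − 5·1 = -5, t = 1 − 5·(-1) = 6  (check: 469·(-5) + 396·6 = 31)
  q = 2: r = 11, s = 1 − 2·(-5) = 11, t = -1 − 2·6 = -13  (check: 469·11 + 396·(-13) = 11)
  q = 2: r = 9, s = -5 − 2·11 = -27, t = 6 − 2·(-13) = 32  (check: 469·(-27) + 396·32 = 9)
  q = 1: r = 2, s = 11 − 1·(-27) = 38, t = -13 − 1·32 = -45  (check: 469·38 + 396·(-45) = 2)
  q = 4: r = 1, s = -27 − 4·38 = -179, t = 32 − 4·(-45) = 212  (check: 469·(-179) + 396·212 = 1)
The row with r = 1 (the gcd) gives the Bezout coefficients s = -179, t = 212.
Result: 469 · (-179) + 396 · (212) = 1.

gcd(469, 396) = 1; s = -179, t = 212 (check: 469·(-179) + 396·212 = 1).


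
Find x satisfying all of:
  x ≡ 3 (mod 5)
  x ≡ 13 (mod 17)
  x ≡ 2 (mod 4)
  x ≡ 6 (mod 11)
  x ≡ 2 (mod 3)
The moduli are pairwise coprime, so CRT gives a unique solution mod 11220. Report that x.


Product of moduli M = 5 · 17 · 4 · 11 · 3 = 11220.
Merge one congruence at a time:
  Start: x ≡ 3 (mod 5).
  Combine with x ≡ 13 (mod 17); new modulus lcm = 85.
    Write x = 3 + 5·t and substitute into x ≡ 13 (mod 17): 5·t ≡ 13 − 3 = 10 (mod 17).
    The inverse of 5 mod 17 is 7 (since 5·7 = 35 = 2·17 + 1), so t ≡ 7·10 = 70 ≡ 2 (mod 17).
    Then x = 3 + 5·2 = 13, valid modulo lcm(5, 17) = 85: x ≡ 13 (mod 85).
  Combine with x ≡ 2 (mod 4); new modulus lcm = 340.
    Write x = 13 + 85·t and substitute into x ≡ 2 (mod 4): 85·t ≡ 2 − 13 = -11 (mod 4).
    Reduce coefficients mod 4: 1·t ≡ 1 (mod 4).
    So t ≡ 1 (mod 4).
    Then x = 13 + 85·1 = 98, valid modulo lcm(85, 4) = 340: x ≡ 98 (mod 340).
  Combine with x ≡ 6 (mod 11); new modulus lcm = 3740.
    Write x = 98 + 340·t and substitute into x ≡ 6 (mod 11): 340·t ≡ 6 − 98 = -92 (mod 11).
    Reduce coefficients mod 11: 10·t ≡ 7 (mod 11).
    The inverse of 10 mod 11 is 10 (since 10·10 = 100 = 9·11 + 1), so t ≡ 10·7 = 70 ≡ 4 (mod 11).
    Then x = 98 + 340·4 = 1458, valid modulo lcm(340, 11) = 3740: x ≡ 1458 (mod 3740).
  Combine with x ≡ 2 (mod 3); new modulus lcm = 11220.
    Write x = 1458 + 3740·t and substitute into x ≡ 2 (mod 3): 3740·t ≡ 2 − 1458 = -1456 (mod 3).
    Reduce coefficients mod 3: 2·t ≡ 2 (mod 3).
    The inverse of 2 mod 3 is 2 (since 2·2 = 4 = 1·3 + 1), so t ≡ 2·2 = 4 ≡ 1 (mod 3).
    Then x = 1458 + 3740·1 = 5198, valid modulo lcm(3740, 3) = 11220: x ≡ 5198 (mod 11220).
Verify against each original: 5198 mod 5 = 3, 5198 mod 17 = 13, 5198 mod 4 = 2, 5198 mod 11 = 6, 5198 mod 3 = 2.

x ≡ 5198 (mod 11220).


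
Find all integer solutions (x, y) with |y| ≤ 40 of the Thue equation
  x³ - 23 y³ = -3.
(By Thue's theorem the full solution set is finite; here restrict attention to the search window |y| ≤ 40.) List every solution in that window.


The equation is x³ - 23y³ = -3. For fixed y, x³ = 23·y³ − 3, so a solution requires the RHS to be a perfect cube.
Strategy: iterate y from -40 to 40, compute RHS = 23·y³ − 3, and check whether it is a (positive or negative) perfect cube.
Check small values of y:
  y = 0: RHS = -3 is not a perfect cube.
  y = 1: RHS = 20 is not a perfect cube.
  y = -1: RHS = -26 is not a perfect cube.
  y = 2: RHS = 181 is not a perfect cube.
  y = -2: RHS = -187 is not a perfect cube.
  y = 3: RHS = 618 is not a perfect cube.
  y = -3: RHS = -624 is not a perfect cube.
Continuing the search up to |y| = 40 finds no solutions either.
No (x, y) in the scanned range satisfies the equation.

No integer solutions with |y| ≤ 40.


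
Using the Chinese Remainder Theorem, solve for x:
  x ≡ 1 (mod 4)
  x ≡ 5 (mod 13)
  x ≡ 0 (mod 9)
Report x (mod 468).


Moduli 4, 13, 9 are pairwise coprime; by CRT there is a unique solution modulo M = 4 · 13 · 9 = 468.
Solve pairwise, accumulating the modulus:
  Start with x ≡ 1 (mod 4).
  Combine with x ≡ 5 (mod 13): since gcd(4, 13) = 1, we get a unique residue mod 52.
    Write x = 1 + 4·t and substitute into x ≡ 5 (mod 13): 4·t ≡ 5 − 1 = 4 (mod 13).
    The inverse of 4 mod 13 is 10 (since 4·10 = 40 = 3·13 + 1), so t ≡ 10·4 = 40 ≡ 1 (mod 13).
    Then x = 1 + 4·1 = 5, valid modulo lcm(4, 13) = 52: x ≡ 5 (mod 52).
  Combine with x ≡ 0 (mod 9): since gcd(52, 9) = 1, we get a unique residue mod 468.
    Write x = 5 + 52·t and substitute into x ≡ 0 (mod 9): 52·t ≡ 0 − 5 = -5 (mod 9).
    Reduce coefficients mod 9: 7·t ≡ 4 (mod 9).
    The inverse of 7 mod 9 is 4 (since 7·4 = 28 = 3·9 + 1), so t ≡ 4·4 = 16 ≡ 7 (mod 9).
    Then x = 5 + 52·7 = 369, valid modulo lcm(52, 9) = 468: x ≡ 369 (mod 468).
Verify: 369 mod 4 = 1 ✓, 369 mod 13 = 5 ✓, 369 mod 9 = 0 ✓.

x ≡ 369 (mod 468).


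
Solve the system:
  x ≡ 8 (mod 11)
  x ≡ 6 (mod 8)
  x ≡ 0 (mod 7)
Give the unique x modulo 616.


Moduli 11, 8, 7 are pairwise coprime; by CRT there is a unique solution modulo M = 11 · 8 · 7 = 616.
Solve pairwise, accumulating the modulus:
  Start with x ≡ 8 (mod 11).
  Combine with x ≡ 6 (mod 8): since gcd(11, 8) = 1, we get a unique residue mod 88.
    Write x = 8 + 11·t and substitute into x ≡ 6 (mod 8): 11·t ≡ 6 − 8 = -2 (mod 8).
    Reduce coefficients mod 8: 3·t ≡ 6 (mod 8).
    The inverse of 3 mod 8 is 3 (since 3·3 = 9 = 1·8 + 1), so t ≡ 3·6 = 18 ≡ 2 (mod 8).
    Then x = 8 + 11·2 = 30, valid modulo lcm(11, 8) = 88: x ≡ 30 (mod 88).
  Combine with x ≡ 0 (mod 7): since gcd(88, 7) = 1, we get a unique residue mod 616.
    Write x = 30 + 88·t and substitute into x ≡ 0 (mod 7): 88·t ≡ 0 − 30 = -30 (mod 7).
    Reduce coefficients mod 7: 4·t ≡ 5 (mod 7).
    The inverse of 4 mod 7 is 2 (since 4·2 = 8 = 1·7 + 1), so t ≡ 2·5 = 10 ≡ 3 (mod 7).
    Then x = 30 + 88·3 = 294, valid modulo lcm(88, 7) = 616: x ≡ 294 (mod 616).
Verify: 294 mod 11 = 8 ✓, 294 mod 8 = 6 ✓, 294 mod 7 = 0 ✓.

x ≡ 294 (mod 616).


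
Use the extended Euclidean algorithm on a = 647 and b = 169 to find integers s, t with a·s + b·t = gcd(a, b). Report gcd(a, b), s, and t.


Euclidean algorithm on (647, 169) — divide until remainder is 0:
  647 = 3 · 169 + 140
  169 = 1 · 140 + 29
  140 = 4 · 29 + 24
  29 = 1 · 24 + 5
  24 = 4 · 5 + 4
  5 = 1 · 4 + 1
  4 = 4 · 1 + 0
gcd(647, 169) = 1.
Track Bezout coefficients alongside the remainders: start with r₀ = 647 = a·1 + b·0 (s = 1, t = 0) and r₁ = 169 = a·0 + b·1 (s = 0, t = 1); each new remainder r_{k+1} = r_{k-1} − q_k·r_k inherits s_{k+1} = s_{k-1} − q_k·s_k, t_{k+1} = t_{k-1} − q_k·t_k, so r_k = a·s_k + b·t_k at every step:
  q = 3: r = 140, s = 1 − 3·0 = 1, t = 0 − 3·1 = -3  (check: 647·1 + 169·(-3) = 140)
  q = 1: r = 29, s = 0 − 1·1 = -1, t = 1 − 1·(-3) = 4  (check: 647·(-1) + 169·4 = 29)
  q = 4: r = 24, s = 1 − 4·(-1) = 5, t = -3 − 4·4 = -19  (check: 647·5 + 169·(-19) = 24)
  q = 1: r = 5, s = -1 − 1·5 = -6, t = 4 − 1·(-19) = 23  (check: 647·(-6) + 169·23 = 5)
  q = 4: r = 4, s = 5 − 4·(-6) = 29, t = -19 − 4·23 = -111  (check: 647·29 + 169·(-111) = 4)
  q = 1: r = 1, s = -6 − 1·29 = -35, t = 23 − 1·(-111) = 134  (check: 647·(-35) + 169·134 = 1)
The row with r = 1 (the gcd) gives the Bezout coefficients s = -35, t = 134.
Result: 647 · (-35) + 169 · (134) = 1.

gcd(647, 169) = 1; s = -35, t = 134 (check: 647·(-35) + 169·134 = 1).


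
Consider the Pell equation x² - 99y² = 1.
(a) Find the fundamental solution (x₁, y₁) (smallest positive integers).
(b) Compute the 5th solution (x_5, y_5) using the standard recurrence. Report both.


Step 1: Find the fundamental solution (x₁, y₁) of x² - 99y² = 1.
  Expand √99 as a continued fraction. a₀ = ⌊√99⌋ = 9; iterate m_{k+1} = d_k·a_k − m_k, d_{k+1} = (99 − m_{k+1}²)/d_k, a_{k+1} = ⌊(a₀ + m_{k+1})/d_{k+1}⌋ (starting m₀ = 0, d₀ = 1), with convergents p_k = a_k·p_{k-1} + p_{k-2}, q_k = a_k·q_{k-1} + q_{k-2} (p₋₁ = 1, q₋₁ = 0):
  k = 0: a₀ = 9; p₀/q₀ = 9/1; p₀² − 99·q₀² = 81 − 99 = -18.
  k = 1: m = 9, d = 18, a = ⌊(9 + 9)/18⌋ = 1; p/q = (1·9 + 1)/(1·1 + 0) = 10/1; p² − 99·q² = 100 − 99 = 1.
  The first convergent with p² − 99·q² = 1 gives the fundamental solution (x₁, y₁) = (10, 1).
Step 2: Apply the recurrence (x_{n+1}, y_{n+1}) = (x₁x_n + 99y₁y_n, x₁y_n + y₁x_n) repeatedly.
  From (x_1, y_1) = (10, 1): x_2 = 10·10 + 99·1·1 = 199; y_2 = 10·1 + 1·10 = 20.
  From (x_2, y_2) = (199, 20): x_3 = 10·199 + 99·1·20 = 3970; y_3 = 10·20 + 1·199 = 399.
  From (x_3, y_3) = (3970, 399): x_4 = 10·3970 + 99·1·399 = 79201; y_4 = 10·399 + 1·3970 = 7960.
  From (x_4, y_4) = (79201, 7960): x_5 = 10·79201 + 99·1·7960 = 1580050; y_5 = 10·7960 + 1·79201 = 158801.
Step 3: Verify x_5² - 99·y_5² = 2496558002500 - 2496558002499 = 1 (should be 1). ✓

(x_1, y_1) = (10, 1); (x_5, y_5) = (1580050, 158801).


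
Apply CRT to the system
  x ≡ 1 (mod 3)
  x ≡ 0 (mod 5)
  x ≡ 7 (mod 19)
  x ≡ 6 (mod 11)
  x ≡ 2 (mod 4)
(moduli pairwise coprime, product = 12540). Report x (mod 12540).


Product of moduli M = 3 · 5 · 19 · 11 · 4 = 12540.
Merge one congruence at a time:
  Start: x ≡ 1 (mod 3).
  Combine with x ≡ 0 (mod 5); new modulus lcm = 15.
    Write x = 1 + 3·t and substitute into x ≡ 0 (mod 5): 3·t ≡ 0 − 1 = -1 (mod 5).
    Reduce coefficients mod 5: 3·t ≡ 4 (mod 5).
    The inverse of 3 mod 5 is 2 (since 3·2 = 6 = 1·5 + 1), so t ≡ 2·4 = 8 ≡ 3 (mod 5).
    Then x = 1 + 3·3 = 10, valid modulo lcm(3, 5) = 15: x ≡ 10 (mod 15).
  Combine with x ≡ 7 (mod 19); new modulus lcm = 285.
    Write x = 10 + 15·t and substitute into x ≡ 7 (mod 19): 15·t ≡ 7 − 10 = -3 (mod 19).
    Reduce coefficients mod 19: 15·t ≡ 16 (mod 19).
    The inverse of 15 mod 19 is 14 (since 15·14 = 210 = 11·19 + 1), so t ≡ 14·16 = 224 ≡ 15 (mod 19).
    Then x = 10 + 15·15 = 235, valid modulo lcm(15, 19) = 285: x ≡ 235 (mod 285).
  Combine with x ≡ 6 (mod 11); new modulus lcm = 3135.
    Write x = 235 + 285·t and substitute into x ≡ 6 (mod 11): 285·t ≡ 6 − 235 = -229 (mod 11).
    Reduce coefficients mod 11: 10·t ≡ 2 (mod 11).
    The inverse of 10 mod 11 is 10 (since 10·10 = 100 = 9·11 + 1), so t ≡ 10·2 = 20 ≡ 9 (mod 11).
    Then x = 235 + 285·9 = 2800, valid modulo lcm(285, 11) = 3135: x ≡ 2800 (mod 3135).
  Combine with x ≡ 2 (mod 4); new modulus lcm = 12540.
    Write x = 2800 + 3135·t and substitute into x ≡ 2 (mod 4): 3135·t ≡ 2 − 2800 = -2798 (mod 4).
    Reduce coefficients mod 4: 3·t ≡ 2 (mod 4).
    The inverse of 3 mod 4 is 3 (since 3·3 = 9 = 2·4 + 1), so t ≡ 3·2 = 6 ≡ 2 (mod 4).
    Then x = 2800 + 3135·2 = 9070, valid modulo lcm(3135, 4) = 12540: x ≡ 9070 (mod 12540).
Verify against each original: 9070 mod 3 = 1, 9070 mod 5 = 0, 9070 mod 19 = 7, 9070 mod 11 = 6, 9070 mod 4 = 2.

x ≡ 9070 (mod 12540).


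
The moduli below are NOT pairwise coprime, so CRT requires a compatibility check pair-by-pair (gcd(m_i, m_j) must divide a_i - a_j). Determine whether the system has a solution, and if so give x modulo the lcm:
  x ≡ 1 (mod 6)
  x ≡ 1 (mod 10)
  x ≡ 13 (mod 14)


Moduli 6, 10, 14 are not pairwise coprime, so CRT works modulo lcm(m_i) when all pairwise compatibility conditions hold.
Pairwise compatibility: gcd(m_i, m_j) must divide a_i - a_j for every pair.
Merge one congruence at a time:
  Start: x ≡ 1 (mod 6).
  Combine with x ≡ 1 (mod 10): gcd(6, 10) = 2; 1 - 1 = 0, which IS divisible by 2, so compatible.
    Write x = 1 + 6·t and substitute into x ≡ 1 (mod 10): 6·t ≡ 1 − 1 = 0 (mod 10).
    Divide the congruence (and modulus) by g = 2: 3·t ≡ 0 (mod 5).
    The inverse of 3 mod 5 is 2 (since 3·2 = 6 = 1·5 + 1), so t ≡ 2·0 = 0 ≡ 0 (mod 5).
    Then x = 1 + 6·0 = 1, valid modulo lcm(6, 10) = 30: x ≡ 1 (mod 30).
  Combine with x ≡ 13 (mod 14): gcd(30, 14) = 2; 13 - 1 = 12, which IS divisible by 2, so compatible.
    Write x = 1 + 30·t and substitute into x ≡ 13 (mod 14): 30·t ≡ 13 − 1 = 12 (mod 14).
    Divide the congruence (and modulus) by g = 2: 15·t ≡ 6 (mod 7).
    Reduce coefficients mod 7: 1·t ≡ 6 (mod 7).
    So t ≡ 6 (mod 7).
    Then x = 1 + 30·6 = 181, valid modulo lcm(30, 14) = 210: x ≡ 181 (mod 210).
Verify: 181 mod 6 = 1, 181 mod 10 = 1, 181 mod 14 = 13.

x ≡ 181 (mod 210).


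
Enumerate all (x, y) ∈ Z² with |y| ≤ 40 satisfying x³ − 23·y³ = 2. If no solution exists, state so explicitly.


The equation is x³ - 23y³ = 2. For fixed y, x³ = 23·y³ + 2, so a solution requires the RHS to be a perfect cube.
Strategy: iterate y from -40 to 40, compute RHS = 23·y³ + 2, and check whether it is a (positive or negative) perfect cube.
Check small values of y:
  y = 0: RHS = 2 is not a perfect cube.
  y = 1: RHS = 25 is not a perfect cube.
  y = -1: RHS = -21 is not a perfect cube.
  y = 2: RHS = 186 is not a perfect cube.
  y = -2: RHS = -182 is not a perfect cube.
  y = 3: RHS = 623 is not a perfect cube.
  y = -3: RHS = -619 is not a perfect cube.
Continuing the search up to |y| = 40 finds no solutions either.
No (x, y) in the scanned range satisfies the equation.

No integer solutions with |y| ≤ 40.


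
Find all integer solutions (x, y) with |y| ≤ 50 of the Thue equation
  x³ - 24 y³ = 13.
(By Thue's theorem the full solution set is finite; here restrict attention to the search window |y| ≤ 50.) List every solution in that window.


The equation is x³ - 24y³ = 13. For fixed y, x³ = 24·y³ + 13, so a solution requires the RHS to be a perfect cube.
Strategy: iterate y from -50 to 50, compute RHS = 24·y³ + 13, and check whether it is a (positive or negative) perfect cube.
Check small values of y:
  y = 0: RHS = 13 is not a perfect cube.
  y = 1: RHS = 37 is not a perfect cube.
  y = -1: RHS = -11 is not a perfect cube.
  y = 2: RHS = 205 is not a perfect cube.
  y = -2: RHS = -179 is not a perfect cube.
  y = 3: RHS = 661 is not a perfect cube.
  y = -3: RHS = -635 is not a perfect cube.
Continuing the search up to |y| = 50 finds no solutions either.
No (x, y) in the scanned range satisfies the equation.

No integer solutions with |y| ≤ 50.


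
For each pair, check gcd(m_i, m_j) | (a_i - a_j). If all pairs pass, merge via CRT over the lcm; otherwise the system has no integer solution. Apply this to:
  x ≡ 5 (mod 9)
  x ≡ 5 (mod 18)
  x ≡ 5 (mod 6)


Moduli 9, 18, 6 are not pairwise coprime, so CRT works modulo lcm(m_i) when all pairwise compatibility conditions hold.
Pairwise compatibility: gcd(m_i, m_j) must divide a_i - a_j for every pair.
Merge one congruence at a time:
  Start: x ≡ 5 (mod 9).
  Combine with x ≡ 5 (mod 18): gcd(9, 18) = 9; 5 - 5 = 0, which IS divisible by 9, so compatible.
    Write x = 5 + 9·t and substitute into x ≡ 5 (mod 18): 9·t ≡ 5 − 5 = 0 (mod 18).
    Divide the congruence (and modulus) by g = 9: 1·t ≡ 0 (mod 2).
    So t ≡ 0 (mod 2).
    Then x = 5 + 9·0 = 5, valid modulo lcm(9, 18) = 18: x ≡ 5 (mod 18).
  Combine with x ≡ 5 (mod 6): gcd(18, 6) = 6; 5 - 5 = 0, which IS divisible by 6, so compatible.
    Write x = 5 + 18·t and substitute into x ≡ 5 (mod 6): 18·t ≡ 5 − 5 = 0 (mod 6).
    Divide the congruence (and modulus) by g = 6: 3·t ≡ 0 (mod 1).
    Modulo 1 every t works; take t = 0.
    Then x = 5 + 18·0 = 5, valid modulo lcm(18, 6) = 18: x ≡ 5 (mod 18).
Verify: 5 mod 9 = 5, 5 mod 18 = 5, 5 mod 6 = 5.

x ≡ 5 (mod 18).


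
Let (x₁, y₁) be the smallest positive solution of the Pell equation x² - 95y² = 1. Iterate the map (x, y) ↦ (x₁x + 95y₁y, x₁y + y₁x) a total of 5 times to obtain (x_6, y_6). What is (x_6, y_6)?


Step 1: Find the fundamental solution (x₁, y₁) of x² - 95y² = 1.
  Expand √95 as a continued fraction. a₀ = ⌊√95⌋ = 9; iterate m_{k+1} = d_k·a_k − m_k, d_{k+1} = (95 − m_{k+1}²)/d_k, a_{k+1} = ⌊(a₀ + m_{k+1})/d_{k+1}⌋ (starting m₀ = 0, d₀ = 1), with convergents p_k = a_k·p_{k-1} + p_{k-2}, q_k = a_k·q_{k-1} + q_{k-2} (p₋₁ = 1, q₋₁ = 0):
  k = 0: a₀ = 9; p₀/q₀ = 9/1; p₀² − 95·q₀² = 81 − 95 = -14.
  k = 1: m = 9, d = 14, a = ⌊(9 + 9)/14⌋ = 1; p/q = (1·9 + 1)/(1·1 + 0) = 10/1; p² − 95·q² = 100 − 95 = 5.
  k = 2: m = 5, d = 5, a = ⌊(9 + 5)/5⌋ = 2; p/q = (2·10 + 9)/(2·1 + 1) = 29/3; p² − 95·q² = 841 − 855 = -14.
  k = 3: m = 5, d = 14, a = ⌊(9 + 5)/14⌋ = 1; p/q = (1·29 + 10)/(1·3 + 1) = 39/4; p² − 95·q² = 1521 − 1520 = 1.
  The first convergent with p² − 95·q² = 1 gives the fundamental solution (x₁, y₁) = (39, 4).
Step 2: Apply the recurrence (x_{n+1}, y_{n+1}) = (x₁x_n + 95y₁y_n, x₁y_n + y₁x_n) repeatedly.
  From (x_1, y_1) = (39, 4): x_2 = 39·39 + 95·4·4 = 3041; y_2 = 39·4 + 4·39 = 312.
  From (x_2, y_2) = (3041, 312): x_3 = 39·3041 + 95·4·312 = 237159; y_3 = 39·312 + 4·3041 = 24332.
  From (x_3, y_3) = (237159, 24332): x_4 = 39·237159 + 95·4·24332 = 18495361; y_4 = 39·24332 + 4·237159 = 1897584.
  From (x_4, y_4) = (18495361, 1897584): x_5 = 39·18495361 + 95·4·1897584 = 1442400999; y_5 = 39·1897584 + 4·18495361 = 147987220.
  From (x_5, y_5) = (1442400999, 147987220): x_6 = 39·1442400999 + 95·4·147987220 = 112488782561; y_6 = 39·147987220 + 4·1442400999 = 11541105576.
Step 3: Verify x_6² - 95·y_6² = 12653726202055937718721 - 12653726202055937718720 = 1 (should be 1). ✓

(x_1, y_1) = (39, 4); (x_6, y_6) = (112488782561, 11541105576).


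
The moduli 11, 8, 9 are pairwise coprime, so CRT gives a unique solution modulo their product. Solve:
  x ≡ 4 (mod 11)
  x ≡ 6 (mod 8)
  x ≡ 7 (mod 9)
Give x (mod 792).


Moduli 11, 8, 9 are pairwise coprime; by CRT there is a unique solution modulo M = 11 · 8 · 9 = 792.
Solve pairwise, accumulating the modulus:
  Start with x ≡ 4 (mod 11).
  Combine with x ≡ 6 (mod 8): since gcd(11, 8) = 1, we get a unique residue mod 88.
    Write x = 4 + 11·t and substitute into x ≡ 6 (mod 8): 11·t ≡ 6 − 4 = 2 (mod 8).
    Reduce coefficients mod 8: 3·t ≡ 2 (mod 8).
    The inverse of 3 mod 8 is 3 (since 3·3 = 9 = 1·8 + 1), so t ≡ 3·2 = 6 ≡ 6 (mod 8).
    Then x = 4 + 11·6 = 70, valid modulo lcm(11, 8) = 88: x ≡ 70 (mod 88).
  Combine with x ≡ 7 (mod 9): since gcd(88, 9) = 1, we get a unique residue mod 792.
    Write x = 70 + 88·t and substitute into x ≡ 7 (mod 9): 88·t ≡ 7 − 70 = -63 (mod 9).
    Reduce coefficients mod 9: 7·t ≡ 0 (mod 9).
    The inverse of 7 mod 9 is 4 (since 7·4 = 28 = 3·9 + 1), so t ≡ 4·0 = 0 ≡ 0 (mod 9).
    Then x = 70 + 88·0 = 70, valid modulo lcm(88, 9) = 792: x ≡ 70 (mod 792).
Verify: 70 mod 11 = 4 ✓, 70 mod 8 = 6 ✓, 70 mod 9 = 7 ✓.

x ≡ 70 (mod 792).


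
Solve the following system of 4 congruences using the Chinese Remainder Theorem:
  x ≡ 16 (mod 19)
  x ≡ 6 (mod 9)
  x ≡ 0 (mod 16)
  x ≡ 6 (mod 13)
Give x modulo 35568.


Product of moduli M = 19 · 9 · 16 · 13 = 35568.
Merge one congruence at a time:
  Start: x ≡ 16 (mod 19).
  Combine with x ≡ 6 (mod 9); new modulus lcm = 171.
    Write x = 16 + 19·t and substitute into x ≡ 6 (mod 9): 19·t ≡ 6 − 16 = -10 (mod 9).
    Reduce coefficients mod 9: 1·t ≡ 8 (mod 9).
    So t ≡ 8 (mod 9).
    Then x = 16 + 19·8 = 168, valid modulo lcm(19, 9) = 171: x ≡ 168 (mod 171).
  Combine with x ≡ 0 (mod 16); new modulus lcm = 2736.
    Write x = 168 + 171·t and substitute into x ≡ 0 (mod 16): 171·t ≡ 0 − 168 = -168 (mod 16).
    Reduce coefficients mod 16: 11·t ≡ 8 (mod 16).
    The inverse of 11 mod 16 is 3 (since 11·3 = 33 = 2·16 + 1), so t ≡ 3·8 = 24 ≡ 8 (mod 16).
    Then x = 168 + 171·8 = 1536, valid modulo lcm(171, 16) = 2736: x ≡ 1536 (mod 2736).
  Combine with x ≡ 6 (mod 13); new modulus lcm = 35568.
    Write x = 1536 + 2736·t and substitute into x ≡ 6 (mod 13): 2736·t ≡ 6 − 1536 = -1530 (mod 13).
    Reduce coefficients mod 13: 6·t ≡ 4 (mod 13).
    The inverse of 6 mod 13 is 11 (since 6·11 = 66 = 5·13 + 1), so t ≡ 11·4 = 44 ≡ 5 (mod 13).
    Then x = 1536 + 2736·5 = 15216, valid modulo lcm(2736, 13) = 35568: x ≡ 15216 (mod 35568).
Verify against each original: 15216 mod 19 = 16, 15216 mod 9 = 6, 15216 mod 16 = 0, 15216 mod 13 = 6.

x ≡ 15216 (mod 35568).


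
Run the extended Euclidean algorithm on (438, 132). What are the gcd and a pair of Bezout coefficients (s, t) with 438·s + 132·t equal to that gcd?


Euclidean algorithm on (438, 132) — divide until remainder is 0:
  438 = 3 · 132 + 42
  132 = 3 · 42 + 6
  42 = 7 · 6 + 0
gcd(438, 132) = 6.
Track Bezout coefficients alongside the remainders: start with r₀ = 438 = a·1 + b·0 (s = 1, t = 0) and r₁ = 132 = a·0 + b·1 (s = 0, t = 1); each new remainder r_{k+1} = r_{k-1} − q_k·r_k inherits s_{k+1} = s_{k-1} − q_k·s_k, t_{k+1} = t_{k-1} − q_k·t_k, so r_k = a·s_k + b·t_k at every step:
  q = 3: r = 42, s = 1 − 3·0 = 1, t = 0 − 3·1 = -3  (check: 438·1 + 132·(-3) = 42)
  q = 3: r = 6, s = 0 − 3·1 = -3, t = 1 − 3·(-3) = 10  (check: 438·(-3) + 132·10 = 6)
The row with r = 6 (the gcd) gives the Bezout coefficients s = -3, t = 10.
Result: 438 · (-3) + 132 · (10) = 6.

gcd(438, 132) = 6; s = -3, t = 10 (check: 438·(-3) + 132·10 = 6).


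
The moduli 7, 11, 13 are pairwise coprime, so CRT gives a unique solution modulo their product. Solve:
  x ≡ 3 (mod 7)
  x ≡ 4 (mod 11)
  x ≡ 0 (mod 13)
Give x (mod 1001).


Moduli 7, 11, 13 are pairwise coprime; by CRT there is a unique solution modulo M = 7 · 11 · 13 = 1001.
Solve pairwise, accumulating the modulus:
  Start with x ≡ 3 (mod 7).
  Combine with x ≡ 4 (mod 11): since gcd(7, 11) = 1, we get a unique residue mod 77.
    Write x = 3 + 7·t and substitute into x ≡ 4 (mod 11): 7·t ≡ 4 − 3 = 1 (mod 11).
    The inverse of 7 mod 11 is 8 (since 7·8 = 56 = 5·11 + 1), so t ≡ 8·1 = 8 ≡ 8 (mod 11).
    Then x = 3 + 7·8 = 59, valid modulo lcm(7, 11) = 77: x ≡ 59 (mod 77).
  Combine with x ≡ 0 (mod 13): since gcd(77, 13) = 1, we get a unique residue mod 1001.
    Write x = 59 + 77·t and substitute into x ≡ 0 (mod 13): 77·t ≡ 0 − 59 = -59 (mod 13).
    Reduce coefficients mod 13: 12·t ≡ 6 (mod 13).
    The inverse of 12 mod 13 is 12 (since 12·12 = 144 = 11·13 + 1), so t ≡ 12·6 = 72 ≡ 7 (mod 13).
    Then x = 59 + 77·7 = 598, valid modulo lcm(77, 13) = 1001: x ≡ 598 (mod 1001).
Verify: 598 mod 7 = 3 ✓, 598 mod 11 = 4 ✓, 598 mod 13 = 0 ✓.

x ≡ 598 (mod 1001).


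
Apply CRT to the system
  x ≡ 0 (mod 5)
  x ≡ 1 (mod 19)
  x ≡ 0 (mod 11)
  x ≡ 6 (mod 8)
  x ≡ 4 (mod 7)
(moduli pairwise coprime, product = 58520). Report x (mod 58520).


Product of moduli M = 5 · 19 · 11 · 8 · 7 = 58520.
Merge one congruence at a time:
  Start: x ≡ 0 (mod 5).
  Combine with x ≡ 1 (mod 19); new modulus lcm = 95.
    Write x = 0 + 5·t and substitute into x ≡ 1 (mod 19): 5·t ≡ 1 − 0 = 1 (mod 19).
    The inverse of 5 mod 19 is 4 (since 5·4 = 20 = 1·19 + 1), so t ≡ 4·1 = 4 ≡ 4 (mod 19).
    Then x = 0 + 5·4 = 20, valid modulo lcm(5, 19) = 95: x ≡ 20 (mod 95).
  Combine with x ≡ 0 (mod 11); new modulus lcm = 1045.
    Write x = 20 + 95·t and substitute into x ≡ 0 (mod 11): 95·t ≡ 0 − 20 = -20 (mod 11).
    Reduce coefficients mod 11: 7·t ≡ 2 (mod 11).
    The inverse of 7 mod 11 is 8 (since 7·8 = 56 = 5·11 + 1), so t ≡ 8·2 = 16 ≡ 5 (mod 11).
    Then x = 20 + 95·5 = 495, valid modulo lcm(95, 11) = 1045: x ≡ 495 (mod 1045).
  Combine with x ≡ 6 (mod 8); new modulus lcm = 8360.
    Write x = 495 + 1045·t and substitute into x ≡ 6 (mod 8): 1045·t ≡ 6 − 495 = -489 (mod 8).
    Reduce coefficients mod 8: 5·t ≡ 7 (mod 8).
    The inverse of 5 mod 8 is 5 (since 5·5 = 25 = 3·8 + 1), so t ≡ 5·7 = 35 ≡ 3 (mod 8).
    Then x = 495 + 1045·3 = 3630, valid modulo lcm(1045, 8) = 8360: x ≡ 3630 (mod 8360).
  Combine with x ≡ 4 (mod 7); new modulus lcm = 58520.
    Write x = 3630 + 8360·t and substitute into x ≡ 4 (mod 7): 8360·t ≡ 4 − 3630 = -3626 (mod 7).
    Reduce coefficients mod 7: 2·t ≡ 0 (mod 7).
    The inverse of 2 mod 7 is 4 (since 2·4 = 8 = 1·7 + 1), so t ≡ 4·0 = 0 ≡ 0 (mod 7).
    Then x = 3630 + 8360·0 = 3630, valid modulo lcm(8360, 7) = 58520: x ≡ 3630 (mod 58520).
Verify against each original: 3630 mod 5 = 0, 3630 mod 19 = 1, 3630 mod 11 = 0, 3630 mod 8 = 6, 3630 mod 7 = 4.

x ≡ 3630 (mod 58520).


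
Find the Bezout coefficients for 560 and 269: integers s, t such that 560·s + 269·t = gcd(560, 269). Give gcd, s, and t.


Euclidean algorithm on (560, 269) — divide until remainder is 0:
  560 = 2 · 269 + 22
  269 = 12 · 22 + 5
  22 = 4 · 5 + 2
  5 = 2 · 2 + 1
  2 = 2 · 1 + 0
gcd(560, 269) = 1.
Track Bezout coefficients alongside the remainders: start with r₀ = 560 = a·1 + b·0 (s = 1, t = 0) and r₁ = 269 = a·0 + b·1 (s = 0, t = 1); each new remainder r_{k+1} = r_{k-1} − q_k·r_k inherits s_{k+1} = s_{k-1} − q_k·s_k, t_{k+1} = t_{k-1} − q_k·t_k, so r_k = a·s_k + b·t_k at every step:
  q = 2: r = 22, s = 1 − 2·0 = 1, t = 0 − 2·1 = -2  (check: 560·1 + 269·(-2) = 22)
  q = 12: r = 5, s = 0 − 12·1 = -12, t = 1 − 12·(-2) = 25  (check: 560·(-12) + 269·25 = 5)
  q = 4: r = 2, s = 1 − 4·(-12) = 49, t = -2 − 4·25 = -102  (check: 560·49 + 269·(-102) = 2)
  q = 2: r = 1, s = -12 − 2·49 = -110, t = 25 − 2·(-102) = 229  (check: 560·(-110) + 269·229 = 1)
The row with r = 1 (the gcd) gives the Bezout coefficients s = -110, t = 229.
Result: 560 · (-110) + 269 · (229) = 1.

gcd(560, 269) = 1; s = -110, t = 229 (check: 560·(-110) + 269·229 = 1).


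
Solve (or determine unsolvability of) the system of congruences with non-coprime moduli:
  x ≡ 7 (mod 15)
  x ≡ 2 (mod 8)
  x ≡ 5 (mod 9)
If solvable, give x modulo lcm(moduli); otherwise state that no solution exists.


Moduli 15, 8, 9 are not pairwise coprime, so CRT works modulo lcm(m_i) when all pairwise compatibility conditions hold.
Pairwise compatibility: gcd(m_i, m_j) must divide a_i - a_j for every pair.
Merge one congruence at a time:
  Start: x ≡ 7 (mod 15).
  Combine with x ≡ 2 (mod 8): gcd(15, 8) = 1; 2 - 7 = -5, which IS divisible by 1, so compatible.
    Write x = 7 + 15·t and substitute into x ≡ 2 (mod 8): 15·t ≡ 2 − 7 = -5 (mod 8).
    Reduce coefficients mod 8: 7·t ≡ 3 (mod 8).
    The inverse of 7 mod 8 is 7 (since 7·7 = 49 = 6·8 + 1), so t ≡ 7·3 = 21 ≡ 5 (mod 8).
    Then x = 7 + 15·5 = 82, valid modulo lcm(15, 8) = 120: x ≡ 82 (mod 120).
  Combine with x ≡ 5 (mod 9): gcd(120, 9) = 3, and 5 - 82 = -77 is NOT divisible by 3.
    ⇒ system is inconsistent (no integer solution).

No solution (the system is inconsistent).


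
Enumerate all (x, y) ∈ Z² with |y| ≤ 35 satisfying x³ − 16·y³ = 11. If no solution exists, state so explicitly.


The equation is x³ - 16y³ = 11. For fixed y, x³ = 16·y³ + 11, so a solution requires the RHS to be a perfect cube.
Strategy: iterate y from -35 to 35, compute RHS = 16·y³ + 11, and check whether it is a (positive or negative) perfect cube.
Check small values of y:
  y = 0: RHS = 11 is not a perfect cube.
  y = 1: RHS = 27 = (3)³ ⇒ x = 3 works.
  y = -1: RHS = -5 is not a perfect cube.
  y = 2: RHS = 139 is not a perfect cube.
  y = -2: RHS = -117 is not a perfect cube.
  y = 3: RHS = 443 is not a perfect cube.
  y = -3: RHS = -421 is not a perfect cube.
Continuing the search up to |y| = 35 finds no further solutions beyond those listed.
Collected solutions: (3, 1).

Solutions (with |y| ≤ 35): (3, 1).


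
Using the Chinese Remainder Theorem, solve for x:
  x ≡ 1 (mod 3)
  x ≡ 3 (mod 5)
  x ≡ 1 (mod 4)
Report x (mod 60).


Moduli 3, 5, 4 are pairwise coprime; by CRT there is a unique solution modulo M = 3 · 5 · 4 = 60.
Solve pairwise, accumulating the modulus:
  Start with x ≡ 1 (mod 3).
  Combine with x ≡ 3 (mod 5): since gcd(3, 5) = 1, we get a unique residue mod 15.
    Write x = 1 + 3·t and substitute into x ≡ 3 (mod 5): 3·t ≡ 3 − 1 = 2 (mod 5).
    The inverse of 3 mod 5 is 2 (since 3·2 = 6 = 1·5 + 1), so t ≡ 2·2 = 4 ≡ 4 (mod 5).
    Then x = 1 + 3·4 = 13, valid modulo lcm(3, 5) = 15: x ≡ 13 (mod 15).
  Combine with x ≡ 1 (mod 4): since gcd(15, 4) = 1, we get a unique residue mod 60.
    Write x = 13 + 15·t and substitute into x ≡ 1 (mod 4): 15·t ≡ 1 − 13 = -12 (mod 4).
    Reduce coefficients mod 4: 3·t ≡ 0 (mod 4).
    The inverse of 3 mod 4 is 3 (since 3·3 = 9 = 2·4 + 1), so t ≡ 3·0 = 0 ≡ 0 (mod 4).
    Then x = 13 + 15·0 = 13, valid modulo lcm(15, 4) = 60: x ≡ 13 (mod 60).
Verify: 13 mod 3 = 1 ✓, 13 mod 5 = 3 ✓, 13 mod 4 = 1 ✓.

x ≡ 13 (mod 60).


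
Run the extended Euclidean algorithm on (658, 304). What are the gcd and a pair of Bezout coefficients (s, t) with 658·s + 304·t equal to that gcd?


Euclidean algorithm on (658, 304) — divide until remainder is 0:
  658 = 2 · 304 + 50
  304 = 6 · 50 + 4
  50 = 12 · 4 + 2
  4 = 2 · 2 + 0
gcd(658, 304) = 2.
Track Bezout coefficients alongside the remainders: start with r₀ = 658 = a·1 + b·0 (s = 1, t = 0) and r₁ = 304 = a·0 + b·1 (s = 0, t = 1); each new remainder r_{k+1} = r_{k-1} − q_k·r_k inherits s_{k+1} = s_{k-1} − q_k·s_k, t_{k+1} = t_{k-1} − q_k·t_k, so r_k = a·s_k + b·t_k at every step:
  q = 2: r = 50, s = 1 − 2·0 = 1, t = 0 − 2·1 = -2  (check: 658·1 + 304·(-2) = 50)
  q = 6: r = 4, s = 0 − 6·1 = -6, t = 1 − 6·(-2) = 13  (check: 658·(-6) + 304·13 = 4)
  q = 12: r = 2, s = 1 − 12·(-6) = 73, t = -2 − 12·13 = -158  (check: 658·73 + 304·(-158) = 2)
The row with r = 2 (the gcd) gives the Bezout coefficients s = 73, t = -158.
Result: 658 · (73) + 304 · (-158) = 2.

gcd(658, 304) = 2; s = 73, t = -158 (check: 658·73 + 304·(-158) = 2).


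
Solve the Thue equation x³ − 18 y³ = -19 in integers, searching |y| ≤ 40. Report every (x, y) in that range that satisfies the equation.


The equation is x³ - 18y³ = -19. For fixed y, x³ = 18·y³ − 19, so a solution requires the RHS to be a perfect cube.
Strategy: iterate y from -40 to 40, compute RHS = 18·y³ − 19, and check whether it is a (positive or negative) perfect cube.
Check small values of y:
  y = 0: RHS = -19 is not a perfect cube.
  y = 1: RHS = -1 = (-1)³ ⇒ x = -1 works.
  y = -1: RHS = -37 is not a perfect cube.
  y = 2: RHS = 125 = (5)³ ⇒ x = 5 works.
  y = -2: RHS = -163 is not a perfect cube.
  y = 3: RHS = 467 is not a perfect cube.
  y = -3: RHS = -505 is not a perfect cube.
Continuing the search up to |y| = 40 finds no further solutions beyond those listed.
Collected solutions: (-1, 1), (5, 2).

Solutions (with |y| ≤ 40): (-1, 1), (5, 2).


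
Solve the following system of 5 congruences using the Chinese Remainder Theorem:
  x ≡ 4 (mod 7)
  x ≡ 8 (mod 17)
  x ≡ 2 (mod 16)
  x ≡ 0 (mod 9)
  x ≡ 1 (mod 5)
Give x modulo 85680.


Product of moduli M = 7 · 17 · 16 · 9 · 5 = 85680.
Merge one congruence at a time:
  Start: x ≡ 4 (mod 7).
  Combine with x ≡ 8 (mod 17); new modulus lcm = 119.
    Write x = 4 + 7·t and substitute into x ≡ 8 (mod 17): 7·t ≡ 8 − 4 = 4 (mod 17).
    The inverse of 7 mod 17 is 5 (since 7·5 = 35 = 2·17 + 1), so t ≡ 5·4 = 20 ≡ 3 (mod 17).
    Then x = 4 + 7·3 = 25, valid modulo lcm(7, 17) = 119: x ≡ 25 (mod 119).
  Combine with x ≡ 2 (mod 16); new modulus lcm = 1904.
    Write x = 25 + 119·t and substitute into x ≡ 2 (mod 16): 119·t ≡ 2 − 25 = -23 (mod 16).
    Reduce coefficients mod 16: 7·t ≡ 9 (mod 16).
    The inverse of 7 mod 16 is 7 (since 7·7 = 49 = 3·16 + 1), so t ≡ 7·9 = 63 ≡ 15 (mod 16).
    Then x = 25 + 119·15 = 1810, valid modulo lcm(119, 16) = 1904: x ≡ 1810 (mod 1904).
  Combine with x ≡ 0 (mod 9); new modulus lcm = 17136.
    Write x = 1810 + 1904·t and substitute into x ≡ 0 (mod 9): 1904·t ≡ 0 − 1810 = -1810 (mod 9).
    Reduce coefficients mod 9: 5·t ≡ 8 (mod 9).
    The inverse of 5 mod 9 is 2 (since 5·2 = 10 = 1·9 + 1), so t ≡ 2·8 = 16 ≡ 7 (mod 9).
    Then x = 1810 + 1904·7 = 15138, valid modulo lcm(1904, 9) = 17136: x ≡ 15138 (mod 17136).
  Combine with x ≡ 1 (mod 5); new modulus lcm = 85680.
    Write x = 15138 + 17136·t and substitute into x ≡ 1 (mod 5): 17136·t ≡ 1 − 15138 = -15137 (mod 5).
    Reduce coefficients mod 5: 1·t ≡ 3 (mod 5).
    So t ≡ 3 (mod 5).
    Then x = 15138 + 17136·3 = 66546, valid modulo lcm(17136, 5) = 85680: x ≡ 66546 (mod 85680).
Verify against each original: 66546 mod 7 = 4, 66546 mod 17 = 8, 66546 mod 16 = 2, 66546 mod 9 = 0, 66546 mod 5 = 1.

x ≡ 66546 (mod 85680).


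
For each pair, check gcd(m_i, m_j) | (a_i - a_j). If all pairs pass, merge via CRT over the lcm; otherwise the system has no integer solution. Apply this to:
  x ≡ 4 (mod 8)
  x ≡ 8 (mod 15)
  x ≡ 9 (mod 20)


Moduli 8, 15, 20 are not pairwise coprime, so CRT works modulo lcm(m_i) when all pairwise compatibility conditions hold.
Pairwise compatibility: gcd(m_i, m_j) must divide a_i - a_j for every pair.
Merge one congruence at a time:
  Start: x ≡ 4 (mod 8).
  Combine with x ≡ 8 (mod 15): gcd(8, 15) = 1; 8 - 4 = 4, which IS divisible by 1, so compatible.
    Write x = 4 + 8·t and substitute into x ≡ 8 (mod 15): 8·t ≡ 8 − 4 = 4 (mod 15).
    The inverse of 8 mod 15 is 2 (since 8·2 = 16 = 1·15 + 1), so t ≡ 2·4 = 8 ≡ 8 (mod 15).
    Then x = 4 + 8·8 = 68, valid modulo lcm(8, 15) = 120: x ≡ 68 (mod 120).
  Combine with x ≡ 9 (mod 20): gcd(120, 20) = 20, and 9 - 68 = -59 is NOT divisible by 20.
    ⇒ system is inconsistent (no integer solution).

No solution (the system is inconsistent).
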